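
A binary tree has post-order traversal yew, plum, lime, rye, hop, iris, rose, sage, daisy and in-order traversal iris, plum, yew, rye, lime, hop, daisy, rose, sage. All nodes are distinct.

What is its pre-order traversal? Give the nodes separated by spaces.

daisy iris hop rye plum yew lime sage rose

The last element of post-order is the root; it splits in-order into left and right subtrees.
Root daisy: left subtree has 6 nodes {iris, plum, yew, rye, lime, hop}, right has 2 {rose, sage}.
  Root iris: left subtree has 0 nodes { }, right has 5 {plum, yew, rye, lime, hop}.
    Root hop: left subtree has 4 nodes {plum, yew, rye, lime}, right has 0 { }.
      Root rye: left subtree has 2 nodes {plum, yew}, right has 1 {lime}.
        Root plum: left subtree has 0 nodes { }, right has 1 {yew}.
  Root sage: left subtree has 1 node {rose}, right has 0 { }.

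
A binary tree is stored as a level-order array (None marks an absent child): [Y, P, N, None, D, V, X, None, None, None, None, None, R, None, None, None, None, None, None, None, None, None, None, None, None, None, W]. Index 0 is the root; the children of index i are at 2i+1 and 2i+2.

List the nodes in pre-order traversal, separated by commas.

Y, P, D, N, V, R, W, X

Pre-order visits the node, then its left subtree, then its right subtree.
Visit Y.
At Y: go left to P.
  Visit P.
  At P: no left child.
  At P: go right to D.
    D is a leaf — visit D.
At Y: go right to N.
  Visit N.
  At N: go left to V.
    Visit V.
    At V: no left child.
    At V: go right to R.
      Visit R.
      At R: no left child.
      At R: go right to W.
        W is a leaf — visit W.
  At N: go right to X.
    X is a leaf — visit X.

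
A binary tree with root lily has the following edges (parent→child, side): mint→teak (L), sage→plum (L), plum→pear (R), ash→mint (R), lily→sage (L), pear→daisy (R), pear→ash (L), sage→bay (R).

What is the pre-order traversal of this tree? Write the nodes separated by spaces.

lily sage plum pear ash mint teak daisy bay

Pre-order visits the node, then its left subtree, then its right subtree.
Visit lily.
At lily: go left to sage.
  Visit sage.
  At sage: go left to plum.
    Visit plum.
    At plum: no left child.
    At plum: go right to pear.
      Visit pear.
      At pear: go left to ash.
        Visit ash.
        At ash: no left child.
        At ash: go right to mint.
          Visit mint.
          At mint: go left to teak.
            teak is a leaf — visit teak.
          At mint: no right child.
      At pear: go right to daisy.
        daisy is a leaf — visit daisy.
  At sage: go right to bay.
    bay is a leaf — visit bay.
At lily: no right child.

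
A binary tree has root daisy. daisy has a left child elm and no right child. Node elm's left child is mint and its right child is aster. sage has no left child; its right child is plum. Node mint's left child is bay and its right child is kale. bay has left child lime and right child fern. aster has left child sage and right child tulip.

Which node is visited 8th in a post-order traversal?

tulip

Post-order visits the left subtree, then the right subtree, then the node.
At daisy: go left to elm.
  At elm: go left to mint.
    At mint: go left to bay.
      At bay: go left to lime.
        lime is a leaf — visit lime.
      At bay: go right to fern.
        fern is a leaf — visit fern.
      Visit bay.
    At mint: go right to kale.
      kale is a leaf — visit kale.
    Visit mint.
  At elm: go right to aster.
    At aster: go left to sage.
      At sage: no left child.
      At sage: go right to plum.
        plum is a leaf — visit plum.
      Visit sage.
    At aster: go right to tulip.
      tulip is a leaf — visit tulip.
    Visit aster.
  Visit elm.
At daisy: no right child.
Visit daisy.
Full post-order sequence: lime, fern, bay, kale, mint, plum, sage, tulip, aster, elm, daisy.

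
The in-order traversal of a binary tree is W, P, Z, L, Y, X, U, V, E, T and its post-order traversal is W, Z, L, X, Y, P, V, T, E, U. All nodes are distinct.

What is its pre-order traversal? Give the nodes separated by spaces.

The last element of post-order is the root; it splits in-order into left and right subtrees.
Root U: left subtree has 6 nodes {W, P, Z, L, Y, X}, right has 3 {V, E, T}.
  Root P: left subtree has 1 node {W}, right has 4 {Z, L, Y, X}.
    Root Y: left subtree has 2 nodes {Z, L}, right has 1 {X}.
      Root L: left subtree has 1 node {Z}, right has 0 { }.
  Root E: left subtree has 1 node {V}, right has 1 {T}.

U P W Y L Z X E V T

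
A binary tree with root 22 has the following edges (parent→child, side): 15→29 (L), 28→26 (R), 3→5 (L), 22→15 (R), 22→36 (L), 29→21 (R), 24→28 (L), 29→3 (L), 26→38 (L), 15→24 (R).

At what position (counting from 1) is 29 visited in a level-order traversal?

Level-order visits nodes level by level from the root, left to right within each level.
Level 0: 22
Level 1: 36, 15
Level 2: 29, 24
Level 3: 3, 21, 28
Level 4: 5, 26
Level 5: 38
Full level-order sequence: 22, 36, 15, 29, 24, 3, 21, 28, 5, 26, 38.

4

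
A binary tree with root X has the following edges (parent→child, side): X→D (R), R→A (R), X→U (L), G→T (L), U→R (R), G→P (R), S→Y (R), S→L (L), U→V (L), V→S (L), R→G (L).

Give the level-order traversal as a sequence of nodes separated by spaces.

X U D V R S G A L Y T P

Level-order visits nodes level by level from the root, left to right within each level.
Level 0: X
Level 1: U, D
Level 2: V, R
Level 3: S, G, A
Level 4: L, Y, T, P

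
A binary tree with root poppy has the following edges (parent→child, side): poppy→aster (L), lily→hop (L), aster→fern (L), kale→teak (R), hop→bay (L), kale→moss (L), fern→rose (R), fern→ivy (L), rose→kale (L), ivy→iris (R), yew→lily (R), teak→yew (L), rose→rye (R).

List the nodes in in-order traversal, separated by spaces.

In-order visits the left subtree, then the node, then the right subtree.
At poppy: go left to aster.
  At aster: go left to fern.
    At fern: go left to ivy.
      At ivy: no left child.
      Visit ivy.
      At ivy: go right to iris.
        iris is a leaf — visit iris.
    Visit fern.
    At fern: go right to rose.
      At rose: go left to kale.
        At kale: go left to moss.
          moss is a leaf — visit moss.
        Visit kale.
        At kale: go right to teak.
          At teak: go left to yew.
            At yew: no left child.
            Visit yew.
            At yew: go right to lily.
              At lily: go left to hop.
                At hop: go left to bay.
                  bay is a leaf — visit bay.
                Visit hop.
                At hop: no right child.
              Visit lily.
              At lily: no right child.
          Visit teak.
          At teak: no right child.
      Visit rose.
      At rose: go right to rye.
        rye is a leaf — visit rye.
  Visit aster.
  At aster: no right child.
Visit poppy.
At poppy: no right child.

ivy iris fern moss kale yew bay hop lily teak rose rye aster poppy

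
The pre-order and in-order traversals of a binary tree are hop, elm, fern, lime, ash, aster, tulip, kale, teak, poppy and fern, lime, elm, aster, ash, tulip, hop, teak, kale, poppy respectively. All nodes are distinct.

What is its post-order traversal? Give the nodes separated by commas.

The first element of pre-order is the root; it splits in-order into left and right subtrees.
Root hop: left subtree has 6 nodes {fern, lime, elm, aster, ash, tulip}, right has 3 {teak, kale, poppy}.
  Root elm: left subtree has 2 nodes {fern, lime}, right has 3 {aster, ash, tulip}.
    Root fern: left subtree has 0 nodes { }, right has 1 {lime}.
    Root ash: left subtree has 1 node {aster}, right has 1 {tulip}.
  Root kale: left subtree has 1 node {teak}, right has 1 {poppy}.

lime, fern, aster, tulip, ash, elm, teak, poppy, kale, hop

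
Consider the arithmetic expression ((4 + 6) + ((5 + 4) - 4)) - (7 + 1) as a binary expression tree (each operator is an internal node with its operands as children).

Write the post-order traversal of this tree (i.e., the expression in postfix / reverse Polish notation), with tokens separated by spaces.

Post-order on an expression tree gives postfix notation: for each operator, emit left operand, right operand, then the operator.

4 6 + 5 4 + 4 - + 7 1 + -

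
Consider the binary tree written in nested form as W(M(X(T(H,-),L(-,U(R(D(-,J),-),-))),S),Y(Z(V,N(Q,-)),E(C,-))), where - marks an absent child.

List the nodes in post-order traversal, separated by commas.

H, T, J, D, R, U, L, X, S, M, V, Q, N, Z, C, E, Y, W

Post-order visits the left subtree, then the right subtree, then the node.
At W: go left to M.
  At M: go left to X.
    At X: go left to T.
      At T: go left to H.
        H is a leaf — visit H.
      At T: no right child.
      Visit T.
    At X: go right to L.
      At L: no left child.
      At L: go right to U.
        At U: go left to R.
          At R: go left to D.
            At D: no left child.
            At D: go right to J.
              J is a leaf — visit J.
            Visit D.
          At R: no right child.
          Visit R.
        At U: no right child.
        Visit U.
      Visit L.
    Visit X.
  At M: go right to S.
    S is a leaf — visit S.
  Visit M.
At W: go right to Y.
  At Y: go left to Z.
    At Z: go left to V.
      V is a leaf — visit V.
    At Z: go right to N.
      At N: go left to Q.
        Q is a leaf — visit Q.
      At N: no right child.
      Visit N.
    Visit Z.
  At Y: go right to E.
    At E: go left to C.
      C is a leaf — visit C.
    At E: no right child.
    Visit E.
  Visit Y.
Visit W.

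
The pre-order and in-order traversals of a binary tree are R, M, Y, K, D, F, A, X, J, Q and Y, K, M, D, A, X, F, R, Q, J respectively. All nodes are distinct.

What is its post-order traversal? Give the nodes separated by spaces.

K Y X A F D M Q J R

The first element of pre-order is the root; it splits in-order into left and right subtrees.
Root R: left subtree has 7 nodes {Y, K, M, D, A, X, F}, right has 2 {Q, J}.
  Root M: left subtree has 2 nodes {Y, K}, right has 4 {D, A, X, F}.
    Root Y: left subtree has 0 nodes { }, right has 1 {K}.
    Root D: left subtree has 0 nodes { }, right has 3 {A, X, F}.
      Root F: left subtree has 2 nodes {A, X}, right has 0 { }.
        Root A: left subtree has 0 nodes { }, right has 1 {X}.
  Root J: left subtree has 1 node {Q}, right has 0 { }.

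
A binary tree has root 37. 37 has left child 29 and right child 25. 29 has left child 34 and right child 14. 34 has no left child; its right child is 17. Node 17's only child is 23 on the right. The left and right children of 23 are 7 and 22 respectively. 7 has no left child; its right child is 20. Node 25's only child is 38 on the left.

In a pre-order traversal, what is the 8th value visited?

22

Pre-order visits the node, then its left subtree, then its right subtree.
Visit 37.
At 37: go left to 29.
  Visit 29.
  At 29: go left to 34.
    Visit 34.
    At 34: no left child.
    At 34: go right to 17.
      Visit 17.
      At 17: no left child.
      At 17: go right to 23.
        Visit 23.
        At 23: go left to 7.
          Visit 7.
          At 7: no left child.
          At 7: go right to 20.
            20 is a leaf — visit 20.
        At 23: go right to 22.
          22 is a leaf — visit 22.
  At 29: go right to 14.
    14 is a leaf — visit 14.
At 37: go right to 25.
  Visit 25.
  At 25: go left to 38.
    38 is a leaf — visit 38.
  At 25: no right child.
Full pre-order sequence: 37, 29, 34, 17, 23, 7, 20, 22, 14, 25, 38.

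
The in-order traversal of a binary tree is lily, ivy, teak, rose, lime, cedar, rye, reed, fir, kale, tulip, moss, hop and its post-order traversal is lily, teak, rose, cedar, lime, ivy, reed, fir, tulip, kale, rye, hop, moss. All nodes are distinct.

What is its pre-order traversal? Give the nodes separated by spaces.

The last element of post-order is the root; it splits in-order into left and right subtrees.
Root moss: left subtree has 11 nodes {lily, ivy, teak, rose, lime, cedar, rye, reed, fir, kale, tulip}, right has 1 {hop}.
  Root rye: left subtree has 6 nodes {lily, ivy, teak, rose, lime, cedar}, right has 4 {reed, fir, kale, tulip}.
    Root ivy: left subtree has 1 node {lily}, right has 4 {teak, rose, lime, cedar}.
      Root lime: left subtree has 2 nodes {teak, rose}, right has 1 {cedar}.
        Root rose: left subtree has 1 node {teak}, right has 0 { }.
    Root kale: left subtree has 2 nodes {reed, fir}, right has 1 {tulip}.
      Root fir: left subtree has 1 node {reed}, right has 0 { }.

moss rye ivy lily lime rose teak cedar kale fir reed tulip hop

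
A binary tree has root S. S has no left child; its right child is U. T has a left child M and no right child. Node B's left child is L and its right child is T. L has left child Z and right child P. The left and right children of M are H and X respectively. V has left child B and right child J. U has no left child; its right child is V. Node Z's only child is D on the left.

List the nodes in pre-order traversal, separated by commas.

Pre-order visits the node, then its left subtree, then its right subtree.
Visit S.
At S: no left child.
At S: go right to U.
  Visit U.
  At U: no left child.
  At U: go right to V.
    Visit V.
    At V: go left to B.
      Visit B.
      At B: go left to L.
        Visit L.
        At L: go left to Z.
          Visit Z.
          At Z: go left to D.
            D is a leaf — visit D.
          At Z: no right child.
        At L: go right to P.
          P is a leaf — visit P.
      At B: go right to T.
        Visit T.
        At T: go left to M.
          Visit M.
          At M: go left to H.
            H is a leaf — visit H.
          At M: go right to X.
            X is a leaf — visit X.
        At T: no right child.
    At V: go right to J.
      J is a leaf — visit J.

S, U, V, B, L, Z, D, P, T, M, H, X, J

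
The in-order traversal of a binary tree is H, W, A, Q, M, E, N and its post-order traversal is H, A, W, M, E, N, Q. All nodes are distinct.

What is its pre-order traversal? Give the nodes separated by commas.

The last element of post-order is the root; it splits in-order into left and right subtrees.
Root Q: left subtree has 3 nodes {H, W, A}, right has 3 {M, E, N}.
  Root W: left subtree has 1 node {H}, right has 1 {A}.
  Root N: left subtree has 2 nodes {M, E}, right has 0 { }.
    Root E: left subtree has 1 node {M}, right has 0 { }.

Q, W, H, A, N, E, M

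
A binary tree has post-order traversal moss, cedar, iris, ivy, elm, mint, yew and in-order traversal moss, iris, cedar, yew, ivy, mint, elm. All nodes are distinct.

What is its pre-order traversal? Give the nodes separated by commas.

yew, iris, moss, cedar, mint, ivy, elm

The last element of post-order is the root; it splits in-order into left and right subtrees.
Root yew: left subtree has 3 nodes {moss, iris, cedar}, right has 3 {ivy, mint, elm}.
  Root iris: left subtree has 1 node {moss}, right has 1 {cedar}.
  Root mint: left subtree has 1 node {ivy}, right has 1 {elm}.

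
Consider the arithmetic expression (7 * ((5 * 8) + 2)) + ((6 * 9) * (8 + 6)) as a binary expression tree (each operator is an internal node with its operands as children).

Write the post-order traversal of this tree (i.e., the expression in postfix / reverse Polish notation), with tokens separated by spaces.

Post-order on an expression tree gives postfix notation: for each operator, emit left operand, right operand, then the operator.

7 5 8 * 2 + * 6 9 * 8 6 + * +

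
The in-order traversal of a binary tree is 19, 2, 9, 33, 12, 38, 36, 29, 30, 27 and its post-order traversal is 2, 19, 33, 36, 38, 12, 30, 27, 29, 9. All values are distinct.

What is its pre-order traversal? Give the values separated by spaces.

The last element of post-order is the root; it splits in-order into left and right subtrees.
Root 9: left subtree has 2 nodes {19, 2}, right has 7 {33, 12, 38, 36, 29, 30, 27}.
  Root 19: left subtree has 0 nodes { }, right has 1 {2}.
  Root 29: left subtree has 4 nodes {33, 12, 38, 36}, right has 2 {30, 27}.
    Root 12: left subtree has 1 node {33}, right has 2 {38, 36}.
      Root 38: left subtree has 0 nodes { }, right has 1 {36}.
    Root 27: left subtree has 1 node {30}, right has 0 { }.

9 19 2 29 12 33 38 36 27 30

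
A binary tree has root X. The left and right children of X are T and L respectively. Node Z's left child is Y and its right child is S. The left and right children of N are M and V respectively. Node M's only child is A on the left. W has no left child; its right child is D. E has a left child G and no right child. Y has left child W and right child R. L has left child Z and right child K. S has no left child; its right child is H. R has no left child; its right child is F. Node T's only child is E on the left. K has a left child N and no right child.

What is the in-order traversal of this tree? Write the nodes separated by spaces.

In-order visits the left subtree, then the node, then the right subtree.
At X: go left to T.
  At T: go left to E.
    At E: go left to G.
      G is a leaf — visit G.
    Visit E.
    At E: no right child.
  Visit T.
  At T: no right child.
Visit X.
At X: go right to L.
  At L: go left to Z.
    At Z: go left to Y.
      At Y: go left to W.
        At W: no left child.
        Visit W.
        At W: go right to D.
          D is a leaf — visit D.
      Visit Y.
      At Y: go right to R.
        At R: no left child.
        Visit R.
        At R: go right to F.
          F is a leaf — visit F.
    Visit Z.
    At Z: go right to S.
      At S: no left child.
      Visit S.
      At S: go right to H.
        H is a leaf — visit H.
  Visit L.
  At L: go right to K.
    At K: go left to N.
      At N: go left to M.
        At M: go left to A.
          A is a leaf — visit A.
        Visit M.
        At M: no right child.
      Visit N.
      At N: go right to V.
        V is a leaf — visit V.
    Visit K.
    At K: no right child.

G E T X W D Y R F Z S H L A M N V K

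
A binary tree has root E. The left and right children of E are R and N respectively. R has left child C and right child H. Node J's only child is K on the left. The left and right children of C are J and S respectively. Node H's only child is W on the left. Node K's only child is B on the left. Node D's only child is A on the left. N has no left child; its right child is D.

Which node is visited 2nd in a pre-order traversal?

Pre-order visits the node, then its left subtree, then its right subtree.
Visit E.
At E: go left to R.
  Visit R.
  At R: go left to C.
    Visit C.
    At C: go left to J.
      Visit J.
      At J: go left to K.
        Visit K.
        At K: go left to B.
          B is a leaf — visit B.
        At K: no right child.
      At J: no right child.
    At C: go right to S.
      S is a leaf — visit S.
  At R: go right to H.
    Visit H.
    At H: go left to W.
      W is a leaf — visit W.
    At H: no right child.
At E: go right to N.
  Visit N.
  At N: no left child.
  At N: go right to D.
    Visit D.
    At D: go left to A.
      A is a leaf — visit A.
    At D: no right child.
Full pre-order sequence: E, R, C, J, K, B, S, H, W, N, D, A.

R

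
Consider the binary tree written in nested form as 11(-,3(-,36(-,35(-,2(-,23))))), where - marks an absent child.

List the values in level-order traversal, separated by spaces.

11 3 36 35 2 23

Level-order visits nodes level by level from the root, left to right within each level.
Level 0: 11
Level 1: 3
Level 2: 36
Level 3: 35
Level 4: 2
Level 5: 23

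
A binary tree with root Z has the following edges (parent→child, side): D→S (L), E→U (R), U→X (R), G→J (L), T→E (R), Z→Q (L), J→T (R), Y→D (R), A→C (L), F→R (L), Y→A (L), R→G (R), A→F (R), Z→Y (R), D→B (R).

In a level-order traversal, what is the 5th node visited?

Level-order visits nodes level by level from the root, left to right within each level.
Level 0: Z
Level 1: Q, Y
Level 2: A, D
Level 3: C, F, S, B
Level 4: R
Level 5: G
Level 6: J
Level 7: T
Level 8: E
Level 9: U
Level 10: X
Full level-order sequence: Z, Q, Y, A, D, C, F, S, B, R, G, J, T, E, U, X.

D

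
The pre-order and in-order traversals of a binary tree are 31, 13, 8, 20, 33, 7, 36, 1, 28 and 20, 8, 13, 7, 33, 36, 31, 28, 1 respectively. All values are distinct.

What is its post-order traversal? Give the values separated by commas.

20, 8, 7, 36, 33, 13, 28, 1, 31

The first element of pre-order is the root; it splits in-order into left and right subtrees.
Root 31: left subtree has 6 nodes {20, 8, 13, 7, 33, 36}, right has 2 {28, 1}.
  Root 13: left subtree has 2 nodes {20, 8}, right has 3 {7, 33, 36}.
    Root 8: left subtree has 1 node {20}, right has 0 { }.
    Root 33: left subtree has 1 node {7}, right has 1 {36}.
  Root 1: left subtree has 1 node {28}, right has 0 { }.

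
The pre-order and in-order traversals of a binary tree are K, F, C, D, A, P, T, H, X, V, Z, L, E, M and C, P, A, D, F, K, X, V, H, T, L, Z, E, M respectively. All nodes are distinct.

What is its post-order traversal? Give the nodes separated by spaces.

The first element of pre-order is the root; it splits in-order into left and right subtrees.
Root K: left subtree has 5 nodes {C, P, A, D, F}, right has 8 {X, V, H, T, L, Z, E, M}.
  Root F: left subtree has 4 nodes {C, P, A, D}, right has 0 { }.
    Root C: left subtree has 0 nodes { }, right has 3 {P, A, D}.
      Root D: left subtree has 2 nodes {P, A}, right has 0 { }.
        Root A: left subtree has 1 node {P}, right has 0 { }.
  Root T: left subtree has 3 nodes {X, V, H}, right has 4 {L, Z, E, M}.
    Root H: left subtree has 2 nodes {X, V}, right has 0 { }.
      Root X: left subtree has 0 nodes { }, right has 1 {V}.
    Root Z: left subtree has 1 node {L}, right has 2 {E, M}.
      Root E: left subtree has 0 nodes { }, right has 1 {M}.

P A D C F V X H L M E Z T K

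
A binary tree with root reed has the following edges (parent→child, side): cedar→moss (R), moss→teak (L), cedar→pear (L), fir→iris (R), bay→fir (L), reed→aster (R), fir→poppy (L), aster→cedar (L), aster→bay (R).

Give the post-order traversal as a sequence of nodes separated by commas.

pear, teak, moss, cedar, poppy, iris, fir, bay, aster, reed

Post-order visits the left subtree, then the right subtree, then the node.
At reed: no left child.
At reed: go right to aster.
  At aster: go left to cedar.
    At cedar: go left to pear.
      pear is a leaf — visit pear.
    At cedar: go right to moss.
      At moss: go left to teak.
        teak is a leaf — visit teak.
      At moss: no right child.
      Visit moss.
    Visit cedar.
  At aster: go right to bay.
    At bay: go left to fir.
      At fir: go left to poppy.
        poppy is a leaf — visit poppy.
      At fir: go right to iris.
        iris is a leaf — visit iris.
      Visit fir.
    At bay: no right child.
    Visit bay.
  Visit aster.
Visit reed.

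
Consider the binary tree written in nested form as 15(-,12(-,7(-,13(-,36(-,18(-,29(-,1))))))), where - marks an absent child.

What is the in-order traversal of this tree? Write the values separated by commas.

15, 12, 7, 13, 36, 18, 29, 1

In-order visits the left subtree, then the node, then the right subtree.
At 15: no left child.
Visit 15.
At 15: go right to 12.
  At 12: no left child.
  Visit 12.
  At 12: go right to 7.
    At 7: no left child.
    Visit 7.
    At 7: go right to 13.
      At 13: no left child.
      Visit 13.
      At 13: go right to 36.
        At 36: no left child.
        Visit 36.
        At 36: go right to 18.
          At 18: no left child.
          Visit 18.
          At 18: go right to 29.
            At 29: no left child.
            Visit 29.
            At 29: go right to 1.
              1 is a leaf — visit 1.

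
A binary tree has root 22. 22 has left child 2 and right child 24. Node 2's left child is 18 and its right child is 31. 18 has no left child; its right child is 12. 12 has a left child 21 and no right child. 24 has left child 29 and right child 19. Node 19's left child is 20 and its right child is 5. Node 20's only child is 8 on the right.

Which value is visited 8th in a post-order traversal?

20

Post-order visits the left subtree, then the right subtree, then the node.
At 22: go left to 2.
  At 2: go left to 18.
    At 18: no left child.
    At 18: go right to 12.
      At 12: go left to 21.
        21 is a leaf — visit 21.
      At 12: no right child.
      Visit 12.
    Visit 18.
  At 2: go right to 31.
    31 is a leaf — visit 31.
  Visit 2.
At 22: go right to 24.
  At 24: go left to 29.
    29 is a leaf — visit 29.
  At 24: go right to 19.
    At 19: go left to 20.
      At 20: no left child.
      At 20: go right to 8.
        8 is a leaf — visit 8.
      Visit 20.
    At 19: go right to 5.
      5 is a leaf — visit 5.
    Visit 19.
  Visit 24.
Visit 22.
Full post-order sequence: 21, 12, 18, 31, 2, 29, 8, 20, 5, 19, 24, 22.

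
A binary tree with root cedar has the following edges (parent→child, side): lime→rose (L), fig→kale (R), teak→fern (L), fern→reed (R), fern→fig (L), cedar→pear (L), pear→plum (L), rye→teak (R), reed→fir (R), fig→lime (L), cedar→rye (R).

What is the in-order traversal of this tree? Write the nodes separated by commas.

In-order visits the left subtree, then the node, then the right subtree.
At cedar: go left to pear.
  At pear: go left to plum.
    plum is a leaf — visit plum.
  Visit pear.
  At pear: no right child.
Visit cedar.
At cedar: go right to rye.
  At rye: no left child.
  Visit rye.
  At rye: go right to teak.
    At teak: go left to fern.
      At fern: go left to fig.
        At fig: go left to lime.
          At lime: go left to rose.
            rose is a leaf — visit rose.
          Visit lime.
          At lime: no right child.
        Visit fig.
        At fig: go right to kale.
          kale is a leaf — visit kale.
      Visit fern.
      At fern: go right to reed.
        At reed: no left child.
        Visit reed.
        At reed: go right to fir.
          fir is a leaf — visit fir.
    Visit teak.
    At teak: no right child.

plum, pear, cedar, rye, rose, lime, fig, kale, fern, reed, fir, teak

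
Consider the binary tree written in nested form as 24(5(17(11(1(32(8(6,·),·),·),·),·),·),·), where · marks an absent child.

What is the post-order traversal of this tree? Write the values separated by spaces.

Post-order visits the left subtree, then the right subtree, then the node.
At 24: go left to 5.
  At 5: go left to 17.
    At 17: go left to 11.
      At 11: go left to 1.
        At 1: go left to 32.
          At 32: go left to 8.
            At 8: go left to 6.
              6 is a leaf — visit 6.
            At 8: no right child.
            Visit 8.
          At 32: no right child.
          Visit 32.
        At 1: no right child.
        Visit 1.
      At 11: no right child.
      Visit 11.
    At 17: no right child.
    Visit 17.
  At 5: no right child.
  Visit 5.
At 24: no right child.
Visit 24.

6 8 32 1 11 17 5 24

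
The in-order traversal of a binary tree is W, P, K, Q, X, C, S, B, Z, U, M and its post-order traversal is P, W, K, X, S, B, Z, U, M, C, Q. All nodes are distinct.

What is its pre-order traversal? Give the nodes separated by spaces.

Q K W P C X M U Z B S

The last element of post-order is the root; it splits in-order into left and right subtrees.
Root Q: left subtree has 3 nodes {W, P, K}, right has 7 {X, C, S, B, Z, U, M}.
  Root K: left subtree has 2 nodes {W, P}, right has 0 { }.
    Root W: left subtree has 0 nodes { }, right has 1 {P}.
  Root C: left subtree has 1 node {X}, right has 5 {S, B, Z, U, M}.
    Root M: left subtree has 4 nodes {S, B, Z, U}, right has 0 { }.
      Root U: left subtree has 3 nodes {S, B, Z}, right has 0 { }.
        Root Z: left subtree has 2 nodes {S, B}, right has 0 { }.
          Root B: left subtree has 1 node {S}, right has 0 { }.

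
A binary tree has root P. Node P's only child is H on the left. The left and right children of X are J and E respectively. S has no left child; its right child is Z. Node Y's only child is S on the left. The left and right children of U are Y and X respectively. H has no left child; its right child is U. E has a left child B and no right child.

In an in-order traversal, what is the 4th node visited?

In-order visits the left subtree, then the node, then the right subtree.
At P: go left to H.
  At H: no left child.
  Visit H.
  At H: go right to U.
    At U: go left to Y.
      At Y: go left to S.
        At S: no left child.
        Visit S.
        At S: go right to Z.
          Z is a leaf — visit Z.
      Visit Y.
      At Y: no right child.
    Visit U.
    At U: go right to X.
      At X: go left to J.
        J is a leaf — visit J.
      Visit X.
      At X: go right to E.
        At E: go left to B.
          B is a leaf — visit B.
        Visit E.
        At E: no right child.
Visit P.
At P: no right child.
Full in-order sequence: H, S, Z, Y, U, J, X, B, E, P.

Y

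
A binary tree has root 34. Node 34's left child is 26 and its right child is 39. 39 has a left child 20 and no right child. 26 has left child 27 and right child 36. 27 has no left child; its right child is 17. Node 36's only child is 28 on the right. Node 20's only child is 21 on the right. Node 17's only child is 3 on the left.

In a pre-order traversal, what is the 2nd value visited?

26

Pre-order visits the node, then its left subtree, then its right subtree.
Visit 34.
At 34: go left to 26.
  Visit 26.
  At 26: go left to 27.
    Visit 27.
    At 27: no left child.
    At 27: go right to 17.
      Visit 17.
      At 17: go left to 3.
        3 is a leaf — visit 3.
      At 17: no right child.
  At 26: go right to 36.
    Visit 36.
    At 36: no left child.
    At 36: go right to 28.
      28 is a leaf — visit 28.
At 34: go right to 39.
  Visit 39.
  At 39: go left to 20.
    Visit 20.
    At 20: no left child.
    At 20: go right to 21.
      21 is a leaf — visit 21.
  At 39: no right child.
Full pre-order sequence: 34, 26, 27, 17, 3, 36, 28, 39, 20, 21.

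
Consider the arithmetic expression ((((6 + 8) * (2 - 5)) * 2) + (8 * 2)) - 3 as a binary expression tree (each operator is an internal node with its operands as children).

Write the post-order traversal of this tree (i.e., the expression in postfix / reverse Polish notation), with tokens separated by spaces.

6 8 + 2 5 - * 2 * 8 2 * + 3 -

Post-order on an expression tree gives postfix notation: for each operator, emit left operand, right operand, then the operator.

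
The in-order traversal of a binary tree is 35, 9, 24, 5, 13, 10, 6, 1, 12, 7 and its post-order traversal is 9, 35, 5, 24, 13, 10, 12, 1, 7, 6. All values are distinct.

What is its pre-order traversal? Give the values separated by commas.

6, 10, 13, 24, 35, 9, 5, 7, 1, 12

The last element of post-order is the root; it splits in-order into left and right subtrees.
Root 6: left subtree has 6 nodes {35, 9, 24, 5, 13, 10}, right has 3 {1, 12, 7}.
  Root 10: left subtree has 5 nodes {35, 9, 24, 5, 13}, right has 0 { }.
    Root 13: left subtree has 4 nodes {35, 9, 24, 5}, right has 0 { }.
      Root 24: left subtree has 2 nodes {35, 9}, right has 1 {5}.
        Root 35: left subtree has 0 nodes { }, right has 1 {9}.
  Root 7: left subtree has 2 nodes {1, 12}, right has 0 { }.
    Root 1: left subtree has 0 nodes { }, right has 1 {12}.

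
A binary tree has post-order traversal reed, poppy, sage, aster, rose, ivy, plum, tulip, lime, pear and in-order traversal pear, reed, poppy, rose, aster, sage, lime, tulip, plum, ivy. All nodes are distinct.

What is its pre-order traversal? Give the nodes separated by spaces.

pear lime rose poppy reed aster sage tulip plum ivy

The last element of post-order is the root; it splits in-order into left and right subtrees.
Root pear: left subtree has 0 nodes { }, right has 9 {reed, poppy, rose, aster, sage, lime, tulip, plum, ivy}.
  Root lime: left subtree has 5 nodes {reed, poppy, rose, aster, sage}, right has 3 {tulip, plum, ivy}.
    Root rose: left subtree has 2 nodes {reed, poppy}, right has 2 {aster, sage}.
      Root poppy: left subtree has 1 node {reed}, right has 0 { }.
      Root aster: left subtree has 0 nodes { }, right has 1 {sage}.
    Root tulip: left subtree has 0 nodes { }, right has 2 {plum, ivy}.
      Root plum: left subtree has 0 nodes { }, right has 1 {ivy}.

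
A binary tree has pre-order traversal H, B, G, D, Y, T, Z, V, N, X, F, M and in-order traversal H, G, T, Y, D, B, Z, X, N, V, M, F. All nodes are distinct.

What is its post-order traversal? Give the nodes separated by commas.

The first element of pre-order is the root; it splits in-order into left and right subtrees.
Root H: left subtree has 0 nodes { }, right has 11 {G, T, Y, D, B, Z, X, N, V, M, F}.
  Root B: left subtree has 4 nodes {G, T, Y, D}, right has 6 {Z, X, N, V, M, F}.
    Root G: left subtree has 0 nodes { }, right has 3 {T, Y, D}.
      Root D: left subtree has 2 nodes {T, Y}, right has 0 { }.
        Root Y: left subtree has 1 node {T}, right has 0 { }.
    Root Z: left subtree has 0 nodes { }, right has 5 {X, N, V, M, F}.
      Root V: left subtree has 2 nodes {X, N}, right has 2 {M, F}.
        Root N: left subtree has 1 node {X}, right has 0 { }.
        Root F: left subtree has 1 node {M}, right has 0 { }.

T, Y, D, G, X, N, M, F, V, Z, B, H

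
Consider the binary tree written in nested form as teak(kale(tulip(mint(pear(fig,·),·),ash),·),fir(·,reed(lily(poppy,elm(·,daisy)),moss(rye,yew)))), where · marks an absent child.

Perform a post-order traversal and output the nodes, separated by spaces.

fig pear mint ash tulip kale poppy daisy elm lily rye yew moss reed fir teak

Post-order visits the left subtree, then the right subtree, then the node.
At teak: go left to kale.
  At kale: go left to tulip.
    At tulip: go left to mint.
      At mint: go left to pear.
        At pear: go left to fig.
          fig is a leaf — visit fig.
        At pear: no right child.
        Visit pear.
      At mint: no right child.
      Visit mint.
    At tulip: go right to ash.
      ash is a leaf — visit ash.
    Visit tulip.
  At kale: no right child.
  Visit kale.
At teak: go right to fir.
  At fir: no left child.
  At fir: go right to reed.
    At reed: go left to lily.
      At lily: go left to poppy.
        poppy is a leaf — visit poppy.
      At lily: go right to elm.
        At elm: no left child.
        At elm: go right to daisy.
          daisy is a leaf — visit daisy.
        Visit elm.
      Visit lily.
    At reed: go right to moss.
      At moss: go left to rye.
        rye is a leaf — visit rye.
      At moss: go right to yew.
        yew is a leaf — visit yew.
      Visit moss.
    Visit reed.
  Visit fir.
Visit teak.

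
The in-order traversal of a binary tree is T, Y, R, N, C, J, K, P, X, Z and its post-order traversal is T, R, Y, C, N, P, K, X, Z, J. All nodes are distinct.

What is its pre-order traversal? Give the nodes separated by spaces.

J N Y T R C Z X K P

The last element of post-order is the root; it splits in-order into left and right subtrees.
Root J: left subtree has 5 nodes {T, Y, R, N, C}, right has 4 {K, P, X, Z}.
  Root N: left subtree has 3 nodes {T, Y, R}, right has 1 {C}.
    Root Y: left subtree has 1 node {T}, right has 1 {R}.
  Root Z: left subtree has 3 nodes {K, P, X}, right has 0 { }.
    Root X: left subtree has 2 nodes {K, P}, right has 0 { }.
      Root K: left subtree has 0 nodes { }, right has 1 {P}.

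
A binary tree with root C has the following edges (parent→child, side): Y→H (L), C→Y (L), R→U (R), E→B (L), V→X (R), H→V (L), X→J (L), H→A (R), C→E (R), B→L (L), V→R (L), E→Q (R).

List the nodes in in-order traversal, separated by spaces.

R U V J X H A Y C L B E Q

In-order visits the left subtree, then the node, then the right subtree.
At C: go left to Y.
  At Y: go left to H.
    At H: go left to V.
      At V: go left to R.
        At R: no left child.
        Visit R.
        At R: go right to U.
          U is a leaf — visit U.
      Visit V.
      At V: go right to X.
        At X: go left to J.
          J is a leaf — visit J.
        Visit X.
        At X: no right child.
    Visit H.
    At H: go right to A.
      A is a leaf — visit A.
  Visit Y.
  At Y: no right child.
Visit C.
At C: go right to E.
  At E: go left to B.
    At B: go left to L.
      L is a leaf — visit L.
    Visit B.
    At B: no right child.
  Visit E.
  At E: go right to Q.
    Q is a leaf — visit Q.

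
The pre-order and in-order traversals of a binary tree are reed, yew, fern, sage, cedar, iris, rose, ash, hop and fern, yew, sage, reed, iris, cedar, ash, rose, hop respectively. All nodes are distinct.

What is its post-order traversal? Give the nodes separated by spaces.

fern sage yew iris ash hop rose cedar reed

The first element of pre-order is the root; it splits in-order into left and right subtrees.
Root reed: left subtree has 3 nodes {fern, yew, sage}, right has 5 {iris, cedar, ash, rose, hop}.
  Root yew: left subtree has 1 node {fern}, right has 1 {sage}.
  Root cedar: left subtree has 1 node {iris}, right has 3 {ash, rose, hop}.
    Root rose: left subtree has 1 node {ash}, right has 1 {hop}.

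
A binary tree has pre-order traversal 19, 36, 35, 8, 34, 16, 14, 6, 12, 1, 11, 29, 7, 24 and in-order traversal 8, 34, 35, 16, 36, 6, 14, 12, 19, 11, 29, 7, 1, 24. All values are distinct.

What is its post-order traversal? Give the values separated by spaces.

The first element of pre-order is the root; it splits in-order into left and right subtrees.
Root 19: left subtree has 8 nodes {8, 34, 35, 16, 36, 6, 14, 12}, right has 5 {11, 29, 7, 1, 24}.
  Root 36: left subtree has 4 nodes {8, 34, 35, 16}, right has 3 {6, 14, 12}.
    Root 35: left subtree has 2 nodes {8, 34}, right has 1 {16}.
      Root 8: left subtree has 0 nodes { }, right has 1 {34}.
    Root 14: left subtree has 1 node {6}, right has 1 {12}.
  Root 1: left subtree has 3 nodes {11, 29, 7}, right has 1 {24}.
    Root 11: left subtree has 0 nodes { }, right has 2 {29, 7}.
      Root 29: left subtree has 0 nodes { }, right has 1 {7}.

34 8 16 35 6 12 14 36 7 29 11 24 1 19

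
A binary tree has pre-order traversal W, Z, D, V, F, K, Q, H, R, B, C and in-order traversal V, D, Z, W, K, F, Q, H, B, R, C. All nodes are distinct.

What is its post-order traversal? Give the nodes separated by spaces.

The first element of pre-order is the root; it splits in-order into left and right subtrees.
Root W: left subtree has 3 nodes {V, D, Z}, right has 7 {K, F, Q, H, B, R, C}.
  Root Z: left subtree has 2 nodes {V, D}, right has 0 { }.
    Root D: left subtree has 1 node {V}, right has 0 { }.
  Root F: left subtree has 1 node {K}, right has 5 {Q, H, B, R, C}.
    Root Q: left subtree has 0 nodes { }, right has 4 {H, B, R, C}.
      Root H: left subtree has 0 nodes { }, right has 3 {B, R, C}.
        Root R: left subtree has 1 node {B}, right has 1 {C}.

V D Z K B C R H Q F W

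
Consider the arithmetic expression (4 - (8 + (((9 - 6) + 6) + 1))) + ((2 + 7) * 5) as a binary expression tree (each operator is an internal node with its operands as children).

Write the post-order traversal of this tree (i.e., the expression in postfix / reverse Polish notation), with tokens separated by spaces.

Post-order on an expression tree gives postfix notation: for each operator, emit left operand, right operand, then the operator.

4 8 9 6 - 6 + 1 + + - 2 7 + 5 * +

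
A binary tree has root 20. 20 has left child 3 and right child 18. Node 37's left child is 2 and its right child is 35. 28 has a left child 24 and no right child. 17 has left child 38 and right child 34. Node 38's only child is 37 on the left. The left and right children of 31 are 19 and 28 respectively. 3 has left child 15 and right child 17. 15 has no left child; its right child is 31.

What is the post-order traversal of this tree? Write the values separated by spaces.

Post-order visits the left subtree, then the right subtree, then the node.
At 20: go left to 3.
  At 3: go left to 15.
    At 15: no left child.
    At 15: go right to 31.
      At 31: go left to 19.
        19 is a leaf — visit 19.
      At 31: go right to 28.
        At 28: go left to 24.
          24 is a leaf — visit 24.
        At 28: no right child.
        Visit 28.
      Visit 31.
    Visit 15.
  At 3: go right to 17.
    At 17: go left to 38.
      At 38: go left to 37.
        At 37: go left to 2.
          2 is a leaf — visit 2.
        At 37: go right to 35.
          35 is a leaf — visit 35.
        Visit 37.
      At 38: no right child.
      Visit 38.
    At 17: go right to 34.
      34 is a leaf — visit 34.
    Visit 17.
  Visit 3.
At 20: go right to 18.
  18 is a leaf — visit 18.
Visit 20.

19 24 28 31 15 2 35 37 38 34 17 3 18 20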